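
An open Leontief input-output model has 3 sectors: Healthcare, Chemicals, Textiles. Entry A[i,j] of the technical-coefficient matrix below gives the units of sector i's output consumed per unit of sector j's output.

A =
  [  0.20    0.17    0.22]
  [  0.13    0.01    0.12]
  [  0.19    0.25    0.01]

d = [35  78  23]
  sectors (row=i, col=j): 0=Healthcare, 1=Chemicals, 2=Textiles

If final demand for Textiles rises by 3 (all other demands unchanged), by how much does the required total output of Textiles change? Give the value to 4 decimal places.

Form M = I − A:
  [  0.80   -0.17   -0.22]
  [ -0.13    0.99   -0.12]
  [ -0.19   -0.25    0.99]
Leontief inverse L = M⁻¹:
  [  1.3854    0.3256    0.3473]
  [  0.2209    1.0939    0.1817]
  [  0.3217    0.3387    1.1226]
Total output x = L · d:
  x_0 = 1.3854·35 + 0.3256·78 + 0.3473·23 = 81.8753
  x_1 = 0.2209·35 + 1.0939·78 + 0.1817·23 = 97.2362
  x_2 = 0.3217·35 + 0.3387·78 + 1.1226·23 = 63.5004
Δx_2 = L[2,2] · Δd_2 = 1.1226 · 3 = 3.3679

3.3679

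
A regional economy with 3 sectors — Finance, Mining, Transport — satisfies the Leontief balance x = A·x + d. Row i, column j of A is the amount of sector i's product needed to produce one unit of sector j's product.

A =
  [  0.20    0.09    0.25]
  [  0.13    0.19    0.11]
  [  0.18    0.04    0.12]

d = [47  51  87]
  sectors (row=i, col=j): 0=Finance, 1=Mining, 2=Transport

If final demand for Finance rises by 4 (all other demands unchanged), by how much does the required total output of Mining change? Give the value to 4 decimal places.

Form M = I − A:
  [  0.80   -0.09   -0.25]
  [ -0.13    0.81   -0.11]
  [ -0.18   -0.04    0.88]
Leontief inverse L = M⁻¹:
  [  1.3705    0.1726    0.4109]
  [  0.2596    1.2749    0.2331]
  [  0.2921    0.0932    1.2310]
Total output x = L · d:
  x_0 = 1.3705·47 + 0.1726·51 + 0.4109·87 = 108.9643
  x_1 = 0.2596·47 + 1.2749·51 + 0.2331·87 = 97.5057
  x_2 = 0.2921·47 + 0.0932·51 + 1.2310·87 = 125.5839
Δx_1 = L[1,0] · Δd_0 = 0.2596 · 4 = 1.0385

1.0385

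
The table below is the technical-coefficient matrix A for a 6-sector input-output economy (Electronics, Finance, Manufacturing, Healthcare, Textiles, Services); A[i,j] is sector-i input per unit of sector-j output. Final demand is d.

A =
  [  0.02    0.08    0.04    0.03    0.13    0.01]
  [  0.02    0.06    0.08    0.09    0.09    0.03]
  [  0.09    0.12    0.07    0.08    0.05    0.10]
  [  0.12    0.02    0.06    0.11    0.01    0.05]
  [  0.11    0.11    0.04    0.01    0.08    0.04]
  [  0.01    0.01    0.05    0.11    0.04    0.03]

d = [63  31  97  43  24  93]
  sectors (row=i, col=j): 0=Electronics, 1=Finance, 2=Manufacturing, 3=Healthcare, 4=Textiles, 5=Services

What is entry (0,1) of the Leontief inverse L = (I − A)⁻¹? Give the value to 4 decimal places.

Form M = I − A:
  [  0.98   -0.08   -0.04   -0.03   -0.13   -0.01]
  [ -0.02    0.94   -0.08   -0.09   -0.09   -0.03]
  [ -0.09   -0.12    0.93   -0.08   -0.05   -0.10]
  [ -0.12   -0.02   -0.06    0.89   -0.01   -0.05]
  [ -0.11   -0.11   -0.04   -0.01    0.92   -0.04]
  [ -0.01   -0.01   -0.05   -0.11   -0.04    0.97]
Leontief inverse L = M⁻¹:
  [  1.0554    0.1197    0.0684    0.0596    0.1666    0.0316]
  [  0.0641    1.1023    0.1148    0.1326    0.1271    0.0587]
  [  0.1362    0.1707    1.1165    0.1398    0.1039    0.1333]
  [  0.1569    0.0561    0.0920    1.1525    0.0484    0.0742]
  [  0.1433    0.1556    0.0746    0.0478    1.1297    0.0630]
  [  0.0423    0.0342    0.0729    0.1419    0.0605    1.0497]
Total output x = L · d:
  x_0 = 1.0554·63 + 0.1197·31 + 0.0684·97 + 0.0596·43 + 0.1666·24 + 0.0316·93 = 86.3342
  x_1 = 0.0641·63 + 1.1023·31 + 0.1148·97 + 0.1326·43 + 0.1271·24 + 0.0587·93 = 63.5510
  x_2 = 0.1362·63 + 0.1707·31 + 1.1165·97 + 0.1398·43 + 0.1039·24 + 0.1333·93 = 143.0685
  x_3 = 0.1569·63 + 0.0561·31 + 0.0920·97 + 1.1525·43 + 0.0484·24 + 0.0742·93 = 78.1744
  x_4 = 0.1433·63 + 0.1556·31 + 0.0746·97 + 0.0478·43 + 1.1297·24 + 0.0630·93 = 56.1205
  x_5 = 0.0423·63 + 0.0342·31 + 0.0729·97 + 0.1419·43 + 0.0605·24 + 1.0497·93 = 115.9755

L[0,1] = 0.1197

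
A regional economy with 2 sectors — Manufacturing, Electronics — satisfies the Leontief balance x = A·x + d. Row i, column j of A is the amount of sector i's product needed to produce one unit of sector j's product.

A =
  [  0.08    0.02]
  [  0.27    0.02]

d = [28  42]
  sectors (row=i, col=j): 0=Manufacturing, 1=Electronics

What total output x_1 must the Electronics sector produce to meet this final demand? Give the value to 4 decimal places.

51.5510

Form M = I − A:
  [  0.92   -0.02]
  [ -0.27    0.98]
Leontief inverse L = M⁻¹:
  [  1.0935    0.0223]
  [  0.3013    1.0266]
Total output x = L · d:
  x_0 = 1.0935·28 + 0.0223·42 = 31.5555
  x_1 = 0.3013·28 + 1.0266·42 = 51.5510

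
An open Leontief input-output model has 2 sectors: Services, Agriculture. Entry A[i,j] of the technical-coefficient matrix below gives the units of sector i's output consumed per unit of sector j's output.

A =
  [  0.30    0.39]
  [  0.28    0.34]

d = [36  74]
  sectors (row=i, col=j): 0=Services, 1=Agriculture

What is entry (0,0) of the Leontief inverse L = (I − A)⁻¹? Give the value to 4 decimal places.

Form M = I − A:
  [  0.70   -0.39]
  [ -0.28    0.66]
Leontief inverse L = M⁻¹:
  [  1.8707    1.1054]
  [  0.7937    1.9841]
Total output x = L · d:
  x_0 = 1.8707·36 + 1.1054·74 = 149.1497
  x_1 = 0.7937·36 + 1.9841·74 = 175.3968

L[0,0] = 1.8707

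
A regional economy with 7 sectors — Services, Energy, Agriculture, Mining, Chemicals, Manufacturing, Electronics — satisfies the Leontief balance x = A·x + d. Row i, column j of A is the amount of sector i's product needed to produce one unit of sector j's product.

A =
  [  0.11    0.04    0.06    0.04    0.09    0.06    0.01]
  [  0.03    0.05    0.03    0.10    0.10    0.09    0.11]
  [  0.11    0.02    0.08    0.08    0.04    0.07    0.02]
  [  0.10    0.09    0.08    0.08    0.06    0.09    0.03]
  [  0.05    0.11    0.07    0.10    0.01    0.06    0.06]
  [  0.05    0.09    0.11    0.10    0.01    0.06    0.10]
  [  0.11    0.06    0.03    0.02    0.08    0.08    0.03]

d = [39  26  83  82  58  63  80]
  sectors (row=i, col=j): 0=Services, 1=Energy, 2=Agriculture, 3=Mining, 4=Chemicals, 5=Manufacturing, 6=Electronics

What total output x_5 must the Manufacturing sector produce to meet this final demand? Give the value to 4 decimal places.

124.6223

Form M = I − A:
  [  0.89   -0.04   -0.06   -0.04   -0.09   -0.06   -0.01]
  [ -0.03    0.95   -0.03   -0.10   -0.10   -0.09   -0.11]
  [ -0.11   -0.02    0.92   -0.08   -0.04   -0.07   -0.02]
  [ -0.10   -0.09   -0.08    0.92   -0.06   -0.09   -0.03]
  [ -0.05   -0.11   -0.07   -0.10    0.99   -0.06   -0.06]
  [ -0.05   -0.09   -0.11   -0.10   -0.01    0.94   -0.10]
  [ -0.11   -0.06   -0.03   -0.02   -0.08   -0.08    0.97]
Leontief inverse L = M⁻¹:
  [  1.1712    0.0899    0.1129    0.0981    0.1311    0.1136    0.0475]
  [  0.1061    1.1183    0.0943    0.1718    0.1515    0.1607    0.1611]
  [  0.1768    0.0695    1.1359    0.1379    0.0831    0.1258    0.0555]
  [  0.1793    0.1543    0.1482    1.1565    0.1162    0.1624    0.0821]
  [  0.1198    0.1651    0.1270    0.1657    1.0627    0.1257    0.1064]
  [  0.1315    0.1499    0.1738    0.1709    0.0679    1.1328    0.1482]
  [  0.1693    0.1107    0.0816    0.0776    0.1224    0.1338    1.0707]
Total output x = L · d:
  x_0 = 1.1712·39 + 0.0899·26 + 0.1129·83 + 0.0981·82 + 0.1311·58 + 0.1136·63 + 0.0475·80 = 83.9904
  x_1 = 0.1061·39 + 1.1183·26 + 0.0943·83 + 0.1718·82 + 0.1515·58 + 0.1607·63 + 0.1611·80 = 86.9276
  x_2 = 0.1768·39 + 0.0695·26 + 1.1359·83 + 0.1379·82 + 0.0831·58 + 0.1258·63 + 0.0555·80 = 131.4751
  x_3 = 0.1793·39 + 0.1543·26 + 0.1482·83 + 1.1565·82 + 0.1162·58 + 0.1624·63 + 0.0821·80 = 141.6736
  x_4 = 0.1198·39 + 0.1651·26 + 0.1270·83 + 0.1657·82 + 1.0627·58 + 0.1257·63 + 0.1064·80 = 111.1495
  x_5 = 0.1315·39 + 0.1499·26 + 0.1738·83 + 0.1709·82 + 0.0679·58 + 1.1328·63 + 0.1482·80 = 124.6223
  x_6 = 0.1693·39 + 0.1107·26 + 0.0816·83 + 0.0776·82 + 0.1224·58 + 0.1338·63 + 1.0707·80 = 123.8083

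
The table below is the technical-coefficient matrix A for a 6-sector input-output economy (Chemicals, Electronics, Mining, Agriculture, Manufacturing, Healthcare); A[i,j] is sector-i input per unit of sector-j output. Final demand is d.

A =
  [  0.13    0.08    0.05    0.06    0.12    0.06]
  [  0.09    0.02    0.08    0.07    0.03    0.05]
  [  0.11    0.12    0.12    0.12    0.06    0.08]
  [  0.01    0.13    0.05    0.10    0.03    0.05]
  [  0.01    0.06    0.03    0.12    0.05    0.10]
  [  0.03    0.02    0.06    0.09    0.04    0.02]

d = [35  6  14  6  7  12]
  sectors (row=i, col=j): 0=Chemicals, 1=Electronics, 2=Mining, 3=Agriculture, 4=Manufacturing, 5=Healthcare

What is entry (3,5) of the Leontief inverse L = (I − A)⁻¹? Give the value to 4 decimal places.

Form M = I − A:
  [  0.87   -0.08   -0.05   -0.06   -0.12   -0.06]
  [ -0.09    0.98   -0.08   -0.07   -0.03   -0.05]
  [ -0.11   -0.12    0.88   -0.12   -0.06   -0.08]
  [ -0.01   -0.13   -0.05    0.90   -0.03   -0.05]
  [ -0.01   -0.06   -0.03   -0.12    0.95   -0.10]
  [ -0.03   -0.02   -0.06   -0.09   -0.04    0.98]
Leontief inverse L = M⁻¹:
  [  1.1841    0.1399    0.1012    0.1371    0.1694    0.1122]
  [  0.1307    1.0681    0.1197    0.1250    0.0653    0.0853]
  [  0.1798    0.1992    1.1906    0.2160    0.1170    0.1413]
  [  0.0464    0.1736    0.0918    1.1560    0.0572    0.0840]
  [  0.0381    0.1033    0.0672    0.1762    1.0761    0.1319]
  [  0.0557    0.0584    0.0896    0.1333    0.0629    1.0473]
Total output x = L · d:
  x_0 = 1.1841·35 + 0.1399·6 + 0.1012·14 + 0.1371·6 + 0.1694·7 + 0.1122·12 = 47.0544
  x_1 = 0.1307·35 + 1.0681·6 + 0.1197·14 + 0.1250·6 + 0.0653·7 + 0.0853·12 = 14.8910
  x_2 = 0.1798·35 + 0.1992·6 + 1.1906·14 + 0.2160·6 + 0.1170·7 + 0.1413·12 = 27.9676
  x_3 = 0.0464·35 + 0.1736·6 + 0.0918·14 + 1.1560·6 + 0.0572·7 + 0.0840·12 = 12.2944
  x_4 = 0.0381·35 + 0.1033·6 + 0.0672·14 + 0.1762·6 + 1.0761·7 + 0.1319·12 = 13.0682
  x_5 = 0.0557·35 + 0.0584·6 + 0.0896·14 + 0.1333·6 + 0.0629·7 + 1.0473·12 = 17.3640

L[3,5] = 0.0840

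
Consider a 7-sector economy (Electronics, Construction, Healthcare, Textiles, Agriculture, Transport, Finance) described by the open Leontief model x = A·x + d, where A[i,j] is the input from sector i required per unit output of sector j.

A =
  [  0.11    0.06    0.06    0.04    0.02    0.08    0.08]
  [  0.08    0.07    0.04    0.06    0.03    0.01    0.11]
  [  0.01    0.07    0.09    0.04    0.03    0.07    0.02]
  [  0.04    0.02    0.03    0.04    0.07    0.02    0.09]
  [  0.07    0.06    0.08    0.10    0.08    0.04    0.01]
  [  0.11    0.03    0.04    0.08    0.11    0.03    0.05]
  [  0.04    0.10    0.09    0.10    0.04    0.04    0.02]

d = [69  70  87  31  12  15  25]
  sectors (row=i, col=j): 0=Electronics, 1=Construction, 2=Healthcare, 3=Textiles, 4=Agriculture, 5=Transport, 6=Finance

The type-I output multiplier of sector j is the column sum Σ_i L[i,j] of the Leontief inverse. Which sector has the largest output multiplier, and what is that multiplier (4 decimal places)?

Electronics (1.7582)

Form M = I − A:
  [  0.89   -0.06   -0.06   -0.04   -0.02   -0.08   -0.08]
  [ -0.08    0.93   -0.04   -0.06   -0.03   -0.01   -0.11]
  [ -0.01   -0.07    0.91   -0.04   -0.03   -0.07   -0.02]
  [ -0.04   -0.02   -0.03    0.96   -0.07   -0.02   -0.09]
  [ -0.07   -0.06   -0.08   -0.10    0.92   -0.04   -0.01]
  [ -0.11   -0.03   -0.04   -0.08   -0.11    0.97   -0.05]
  [ -0.04   -0.10   -0.09   -0.10   -0.04   -0.04    0.98]
Leontief inverse L = M⁻¹:
  [  1.1624    0.1056    0.1065    0.0878    0.0579    0.1139    0.1234]
  [  0.1217    1.1126    0.0820    0.1030    0.0605    0.0382    0.1485]
  [  0.0433    0.1011    1.1228    0.0739    0.0596    0.0917    0.0499]
  [  0.0718    0.0526    0.0643    1.0763    0.0973    0.0421    0.1151]
  [  0.1158    0.0998    0.1233    0.1439    1.1184    0.0707    0.0514]
  [  0.1607    0.0734    0.0869    0.1286    0.1496    1.0638    0.0907]
  [  0.0825    0.1396    0.1310    0.1418    0.0757    0.0676    1.0627]
Total output x = L · d:
  x_0 = 1.1624·69 + 0.1056·70 + 0.1065·87 + 0.0878·31 + 0.0579·12 + 0.1139·15 + 0.1234·25 = 105.0701
  x_1 = 0.1217·69 + 1.1126·70 + 0.0820·87 + 0.1030·31 + 0.0605·12 + 0.0382·15 + 0.1485·25 = 101.6179
  x_2 = 0.0433·69 + 0.1011·70 + 1.1228·87 + 0.0739·31 + 0.0596·12 + 0.0917·15 + 0.0499·25 = 113.3776
  x_3 = 0.0718·69 + 0.0526·70 + 0.0643·87 + 1.0763·31 + 0.0973·12 + 0.0421·15 + 0.1151·25 = 52.2754
  x_4 = 0.1158·69 + 0.0998·70 + 0.1233·87 + 0.1439·31 + 1.1184·12 + 0.0707·15 + 0.0514·25 = 45.9337
  x_5 = 0.1607·69 + 0.0734·70 + 0.0869·87 + 0.1286·31 + 0.1496·12 + 1.0638·15 + 0.0907·25 = 47.7970
  x_6 = 0.0825·69 + 0.1396·70 + 0.1310·87 + 0.1418·31 + 0.0757·12 + 0.0676·15 + 1.0627·25 = 59.7401
Output multipliers (column sums of L):
  Electronics: 1.7582
  Construction: 1.6846
  Healthcare: 1.7168
  Textiles: 1.7554
  Agriculture: 1.6189
  Transport: 1.4879
  Finance: 1.6417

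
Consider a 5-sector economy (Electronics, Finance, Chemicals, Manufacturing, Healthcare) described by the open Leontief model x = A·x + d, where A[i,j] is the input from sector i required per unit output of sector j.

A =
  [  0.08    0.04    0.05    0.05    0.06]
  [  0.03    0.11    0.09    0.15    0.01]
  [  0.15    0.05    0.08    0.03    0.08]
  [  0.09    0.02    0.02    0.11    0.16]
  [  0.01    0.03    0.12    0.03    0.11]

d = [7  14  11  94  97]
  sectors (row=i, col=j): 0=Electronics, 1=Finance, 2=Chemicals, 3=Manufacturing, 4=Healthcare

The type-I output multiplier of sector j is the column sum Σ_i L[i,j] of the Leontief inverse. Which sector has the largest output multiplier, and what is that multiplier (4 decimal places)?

Form M = I − A:
  [  0.92   -0.04   -0.05   -0.05   -0.06]
  [ -0.03    0.89   -0.09   -0.15   -0.01]
  [ -0.15   -0.05    0.92   -0.03   -0.08]
  [ -0.09   -0.02   -0.02    0.89   -0.16]
  [ -0.01   -0.03   -0.12   -0.03    0.89]
Leontief inverse L = M⁻¹:
  [  1.1107    0.0595    0.0805    0.0784    0.0969]
  [  0.0789    1.1412    0.1290    0.2033    0.0663]
  [  0.1935    0.0775    1.1230    0.0661    0.1267]
  [  0.1266    0.0426    0.0648    1.1475    0.2211]
  [  0.0455    0.0510    0.1589    0.0553    1.1515]
Total output x = L · d:
  x_0 = 1.1107·7 + 0.0595·14 + 0.0805·11 + 0.0784·94 + 0.0969·97 = 26.2615
  x_1 = 0.0789·7 + 1.1412·14 + 0.1290·11 + 0.2033·94 + 0.0663·97 = 43.4925
  x_2 = 0.1935·7 + 0.0775·14 + 1.1230·11 + 0.0661·94 + 0.1267·97 = 33.2968
  x_3 = 0.1266·7 + 0.0426·14 + 0.0648·11 + 1.1475·94 + 0.2211·97 = 131.5134
  x_4 = 0.0455·7 + 0.0510·14 + 0.1589·11 + 0.0553·94 + 1.1515·97 = 119.6724
Output multipliers (column sums of L):
  Electronics: 1.5552
  Finance: 1.3718
  Chemicals: 1.5562
  Manufacturing: 1.5507
  Healthcare: 1.6625

Healthcare (1.6625)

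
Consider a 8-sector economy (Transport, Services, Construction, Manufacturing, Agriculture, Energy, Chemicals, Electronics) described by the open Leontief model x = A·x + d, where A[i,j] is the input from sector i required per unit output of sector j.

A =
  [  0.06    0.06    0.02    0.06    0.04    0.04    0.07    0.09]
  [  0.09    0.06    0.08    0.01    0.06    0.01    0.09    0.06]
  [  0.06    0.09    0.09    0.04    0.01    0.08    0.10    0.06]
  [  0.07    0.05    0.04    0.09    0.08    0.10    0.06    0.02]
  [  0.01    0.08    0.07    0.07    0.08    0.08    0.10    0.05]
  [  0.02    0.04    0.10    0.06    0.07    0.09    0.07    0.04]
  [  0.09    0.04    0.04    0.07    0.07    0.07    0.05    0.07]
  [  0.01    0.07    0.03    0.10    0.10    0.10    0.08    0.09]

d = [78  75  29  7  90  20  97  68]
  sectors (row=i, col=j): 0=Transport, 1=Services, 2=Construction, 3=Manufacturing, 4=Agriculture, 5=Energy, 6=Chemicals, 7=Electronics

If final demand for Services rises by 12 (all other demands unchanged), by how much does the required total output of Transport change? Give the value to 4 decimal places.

1.3579

Form M = I − A:
  [  0.94   -0.06   -0.02   -0.06   -0.04   -0.04   -0.07   -0.09]
  [ -0.09    0.94   -0.08   -0.01   -0.06   -0.01   -0.09   -0.06]
  [ -0.06   -0.09    0.91   -0.04   -0.01   -0.08   -0.10   -0.06]
  [ -0.07   -0.05   -0.04    0.91   -0.08   -0.10   -0.06   -0.02]
  [ -0.01   -0.08   -0.07   -0.07    0.92   -0.08   -0.10   -0.05]
  [ -0.02   -0.04   -0.10   -0.06   -0.07    0.91   -0.07   -0.04]
  [ -0.09   -0.04   -0.04   -0.07   -0.07   -0.07    0.95   -0.07]
  [ -0.01   -0.07   -0.03   -0.10   -0.10   -0.10   -0.08    0.91]
Leontief inverse L = M⁻¹:
  [  1.1059    0.1132    0.0695    0.1183    0.1006    0.1043    0.1375    0.1447]
  [  0.1401    1.1179    0.1325    0.0669    0.1172    0.0734    0.1622    0.1199]
  [  0.1189    0.1537    1.1545    0.1040    0.0759    0.1542    0.1813    0.1252]
  [  0.1224    0.1106    0.1022    1.1546    0.1463    0.1745    0.1380    0.0778]
  [  0.0676    0.1459    0.1383    0.1378    1.1514    0.1597    0.1845    0.1129]
  [  0.0705    0.1010    0.1636    0.1219    0.1324    1.1645    0.1476    0.0969]
  [  0.1399    0.1010    0.0981    0.1357    0.1364    0.1438    1.1273    0.1305]
  [  0.0678    0.1405    0.1020    0.1772    0.1818    0.1892    0.1707    1.1569]
Total output x = L · d:
  x_0 = 1.1059·78 + 0.1132·75 + 0.0695·29 + 0.1183·7 + 0.1006·90 + 0.1043·20 + 0.1375·97 + 0.1447·68 = 131.9043
  x_1 = 0.1401·78 + 1.1179·75 + 0.1325·29 + 0.0669·7 + 0.1172·90 + 0.0734·20 + 0.1622·97 + 0.1199·68 = 134.9919
  x_2 = 0.1189·78 + 0.1537·75 + 1.1545·29 + 0.1040·7 + 0.0759·90 + 0.1542·20 + 0.1813·97 + 0.1252·68 = 91.0335
  x_3 = 0.1224·78 + 0.1106·75 + 0.1022·29 + 1.1546·7 + 0.1463·90 + 0.1745·20 + 0.1380·97 + 0.0778·68 = 64.2172
  x_4 = 0.0676·78 + 0.1459·75 + 0.1383·29 + 0.1378·7 + 1.1514·90 + 0.1597·20 + 0.1845·97 + 0.1129·68 = 153.5917
  x_5 = 0.0705·78 + 0.1010·75 + 0.1636·29 + 0.1219·7 + 0.1324·90 + 1.1645·20 + 0.1476·97 + 0.0969·68 = 74.7882
  x_6 = 0.1399·78 + 0.1010·75 + 0.0981·29 + 0.1357·7 + 0.1364·90 + 0.1438·20 + 1.1273·97 + 0.1305·68 = 155.6547
  x_7 = 0.0678·78 + 0.1405·75 + 0.1020·29 + 0.1772·7 + 0.1818·90 + 0.1892·20 + 0.1707·97 + 1.1569·68 = 135.3973
Δx_0 = L[0,1] · Δd_1 = 0.1132 · 12 = 1.3579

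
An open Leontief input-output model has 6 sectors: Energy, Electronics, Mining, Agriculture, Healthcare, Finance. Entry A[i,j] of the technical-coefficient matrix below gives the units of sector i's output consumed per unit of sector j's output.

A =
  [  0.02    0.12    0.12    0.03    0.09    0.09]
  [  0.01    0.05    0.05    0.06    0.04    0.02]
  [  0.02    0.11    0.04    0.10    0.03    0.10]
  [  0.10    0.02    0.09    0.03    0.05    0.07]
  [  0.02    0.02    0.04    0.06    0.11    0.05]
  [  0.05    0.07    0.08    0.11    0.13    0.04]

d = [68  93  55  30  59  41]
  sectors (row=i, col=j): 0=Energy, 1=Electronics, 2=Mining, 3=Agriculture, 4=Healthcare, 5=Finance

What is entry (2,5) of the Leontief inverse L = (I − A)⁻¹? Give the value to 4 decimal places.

Form M = I − A:
  [  0.98   -0.12   -0.12   -0.03   -0.09   -0.09]
  [ -0.01    0.95   -0.05   -0.06   -0.04   -0.02]
  [ -0.02   -0.11    0.96   -0.10   -0.03   -0.10]
  [ -0.10   -0.02   -0.09    0.97   -0.05   -0.07]
  [ -0.02   -0.02   -0.04   -0.06    0.89   -0.05]
  [ -0.05   -0.07   -0.08   -0.11   -0.13    0.96]
Leontief inverse L = M⁻¹:
  [  1.0436    0.1652    0.1638    0.0831    0.1424    0.1318]
  [  0.0243    1.0703    0.0727    0.0831    0.0637    0.0415]
  [  0.0465    0.1457    1.0827    0.1420    0.0754    0.1345]
  [  0.1201    0.0630    0.1317    1.0704    0.0955    0.1093]
  [  0.0386    0.0449    0.0701    0.0911    1.1484    0.0783]
  [  0.0790    0.1121    0.1286    0.1572    0.1848    1.0859]
Total output x = L · d:
  x_0 = 1.0436·68 + 0.1652·93 + 0.1638·55 + 0.0831·30 + 0.1424·59 + 0.1318·41 = 111.6354
  x_1 = 0.0243·68 + 1.0703·93 + 0.0727·55 + 0.0831·30 + 0.0637·59 + 0.0415·41 = 113.1421
  x_2 = 0.0465·68 + 0.1457·93 + 1.0827·55 + 0.1420·30 + 0.0754·59 + 0.1345·41 = 90.4797
  x_3 = 0.1201·68 + 0.0630·93 + 0.1317·55 + 1.0704·30 + 0.0955·59 + 0.1093·41 = 63.5032
  x_4 = 0.0386·68 + 0.0449·93 + 0.0701·55 + 0.0911·30 + 1.1484·59 + 0.0783·41 = 84.3545
  x_5 = 0.0790·68 + 0.1121·93 + 0.1286·55 + 0.1572·30 + 0.1848·59 + 1.0859·41 = 83.0120

L[2,5] = 0.1345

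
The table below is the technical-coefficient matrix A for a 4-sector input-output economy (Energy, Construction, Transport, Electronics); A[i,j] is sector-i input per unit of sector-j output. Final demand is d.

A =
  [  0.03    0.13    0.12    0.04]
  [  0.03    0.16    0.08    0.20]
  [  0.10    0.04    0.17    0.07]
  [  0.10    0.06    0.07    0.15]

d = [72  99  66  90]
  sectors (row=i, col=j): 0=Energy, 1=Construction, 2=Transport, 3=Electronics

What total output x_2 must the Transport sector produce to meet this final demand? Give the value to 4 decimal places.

113.4120

Form M = I − A:
  [  0.97   -0.13   -0.12   -0.04]
  [ -0.03    0.84   -0.08   -0.20]
  [ -0.10   -0.04    0.83   -0.07]
  [ -0.10   -0.06   -0.07    0.85]
Leontief inverse L = M⁻¹:
  [  1.0663    0.1813    0.1807    0.1077]
  [  0.0860    1.2332    0.1572    0.3072]
  [  0.1447    0.0911    1.2455    0.1308]
  [  0.1434    0.1159    0.1349    1.2216]
Total output x = L · d:
  x_0 = 1.0663·72 + 0.1813·99 + 0.1807·66 + 0.1077·90 = 116.3449
  x_1 = 0.0860·72 + 1.2332·99 + 0.1572·66 + 0.3072·90 = 166.3012
  x_2 = 0.1447·72 + 0.0911·99 + 1.2455·66 + 0.1308·90 = 113.4120
  x_3 = 0.1434·72 + 0.1159·99 + 0.1349·66 + 1.2216·90 = 140.6487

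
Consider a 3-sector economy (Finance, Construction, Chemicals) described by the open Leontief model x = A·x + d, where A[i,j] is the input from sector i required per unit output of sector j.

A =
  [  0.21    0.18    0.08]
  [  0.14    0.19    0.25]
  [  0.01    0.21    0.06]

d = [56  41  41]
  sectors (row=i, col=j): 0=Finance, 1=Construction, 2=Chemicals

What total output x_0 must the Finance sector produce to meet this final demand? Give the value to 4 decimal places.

Form M = I − A:
  [  0.79   -0.18   -0.08]
  [ -0.14    0.81   -0.25]
  [ -0.01   -0.21    0.94]
Leontief inverse L = M⁻¹:
  [  1.3303    0.3490    0.2060]
  [  0.2516    1.3920    0.3916]
  [  0.0704    0.3147    1.1535]
Total output x = L · d:
  x_0 = 1.3303·56 + 0.3490·41 + 0.2060·41 = 97.2544
  x_1 = 0.2516·56 + 1.3920·41 + 0.3916·41 = 87.2222
  x_2 = 0.0704·56 + 0.3147·41 + 1.1535·41 = 64.1375

97.2544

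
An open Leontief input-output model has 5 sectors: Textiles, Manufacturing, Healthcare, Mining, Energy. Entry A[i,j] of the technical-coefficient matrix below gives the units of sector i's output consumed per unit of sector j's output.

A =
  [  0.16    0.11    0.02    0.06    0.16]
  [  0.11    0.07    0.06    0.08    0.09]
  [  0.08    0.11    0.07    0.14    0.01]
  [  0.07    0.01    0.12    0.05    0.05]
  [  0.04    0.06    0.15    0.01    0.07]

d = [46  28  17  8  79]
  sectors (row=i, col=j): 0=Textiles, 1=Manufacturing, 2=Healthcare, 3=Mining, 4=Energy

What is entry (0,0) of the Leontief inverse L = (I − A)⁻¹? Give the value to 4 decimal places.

L[0,0] = 1.2423

Form M = I − A:
  [  0.84   -0.11   -0.02   -0.06   -0.16]
  [ -0.11    0.93   -0.06   -0.08   -0.09]
  [ -0.08   -0.11    0.93   -0.14   -0.01]
  [ -0.07   -0.01   -0.12    0.95   -0.05]
  [ -0.04   -0.06   -0.15   -0.01    0.93]
Leontief inverse L = M⁻¹:
  [  1.2423    0.1741    0.0903    0.1089    0.2374]
  [  0.1750    1.1204    0.1157    0.1240    0.1465]
  [  0.1461    0.1561    1.1229    0.1885    0.0625]
  [  0.1165    0.0499    0.1599    1.0887    0.0851]
  [  0.0895    0.1055    0.1942    0.0548    1.1059]
Total output x = L · d:
  x_0 = 1.2423·46 + 0.1741·28 + 0.0903·17 + 0.1089·8 + 0.2374·79 = 83.1793
  x_1 = 0.1750·46 + 1.1204·28 + 0.1157·17 + 0.1240·8 + 0.1465·79 = 53.9528
  x_2 = 0.1461·46 + 0.1561·28 + 1.1229·17 + 0.1885·8 + 0.0625·79 = 36.6221
  x_3 = 0.1165·46 + 0.0499·28 + 0.1599·17 + 1.0887·8 + 0.0851·79 = 24.9113
  x_4 = 0.0895·46 + 0.1055·28 + 0.1942·17 + 0.0548·8 + 1.1059·79 = 98.1793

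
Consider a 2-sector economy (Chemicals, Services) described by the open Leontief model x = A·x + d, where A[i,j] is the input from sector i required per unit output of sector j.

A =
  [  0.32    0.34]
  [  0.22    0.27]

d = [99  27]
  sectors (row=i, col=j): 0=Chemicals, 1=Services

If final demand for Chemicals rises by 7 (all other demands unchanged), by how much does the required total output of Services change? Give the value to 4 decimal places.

Form M = I − A:
  [  0.68   -0.34]
  [ -0.22    0.73]
Leontief inverse L = M⁻¹:
  [  1.7315    0.8065]
  [  0.5218    1.6129]
Total output x = L · d:
  x_0 = 1.7315·99 + 0.8065·27 = 193.1926
  x_1 = 0.5218·99 + 1.6129·27 = 95.2087
Δx_1 = L[1,0] · Δd_0 = 0.5218 · 7 = 3.6528

3.6528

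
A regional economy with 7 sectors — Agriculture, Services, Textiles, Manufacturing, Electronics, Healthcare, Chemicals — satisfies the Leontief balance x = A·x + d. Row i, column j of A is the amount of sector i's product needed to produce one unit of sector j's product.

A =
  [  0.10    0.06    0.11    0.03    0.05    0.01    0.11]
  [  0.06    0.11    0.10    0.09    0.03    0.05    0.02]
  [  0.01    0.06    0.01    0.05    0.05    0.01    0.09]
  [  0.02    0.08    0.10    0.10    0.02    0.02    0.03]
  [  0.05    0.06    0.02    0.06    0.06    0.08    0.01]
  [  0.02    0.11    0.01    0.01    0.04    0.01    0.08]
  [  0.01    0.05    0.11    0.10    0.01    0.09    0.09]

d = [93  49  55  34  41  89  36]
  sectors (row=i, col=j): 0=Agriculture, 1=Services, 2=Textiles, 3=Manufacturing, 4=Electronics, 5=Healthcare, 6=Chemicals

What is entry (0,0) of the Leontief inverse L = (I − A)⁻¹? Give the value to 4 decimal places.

Form M = I − A:
  [  0.90   -0.06   -0.11   -0.03   -0.05   -0.01   -0.11]
  [ -0.06    0.89   -0.10   -0.09   -0.03   -0.05   -0.02]
  [ -0.01   -0.06    0.99   -0.05   -0.05   -0.01   -0.09]
  [ -0.02   -0.08   -0.10    0.90   -0.02   -0.02   -0.03]
  [ -0.05   -0.06   -0.02   -0.06    0.94   -0.08   -0.01]
  [ -0.02   -0.11   -0.01   -0.01   -0.04    0.99   -0.08]
  [ -0.01   -0.05   -0.11   -0.10   -0.01   -0.09    0.91]
Leontief inverse L = M⁻¹:
  [  1.1294    0.1142    0.1654    0.0820    0.0778    0.0416    0.1626]
  [  0.0882    1.1689    0.1509    0.1398    0.0568    0.0746    0.0631]
  [  0.0254    0.0948    1.0456    0.0859    0.0645    0.0330    0.1150]
  [  0.0392    0.1261    0.1408    1.1430    0.0403    0.0403    0.0631]
  [  0.0723    0.1044    0.0553    0.0935    1.0806    0.0994    0.0402]
  [  0.0386    0.1472    0.0470    0.0455    0.0553    1.0334    0.1055]
  [  0.0293    0.1065    0.1572    0.1501    0.0335    0.1163    1.1359]
Total output x = L · d:
  x_0 = 1.1294·93 + 0.1142·49 + 0.1654·55 + 0.0820·34 + 0.0778·41 + 0.0416·89 + 0.1626·36 = 135.2542
  x_1 = 0.0882·93 + 1.1689·49 + 0.1509·55 + 0.1398·34 + 0.0568·41 + 0.0746·89 + 0.0631·36 = 89.7757
  x_2 = 0.0254·93 + 0.0948·49 + 1.0456·55 + 0.0859·34 + 0.0645·41 + 0.0330·89 + 0.1150·36 = 77.1582
  x_3 = 0.0392·93 + 0.1261·49 + 0.1408·55 + 1.1430·34 + 0.0403·41 + 0.0403·89 + 0.0631·36 = 63.9388
  x_4 = 0.0723·93 + 0.1044·49 + 0.0553·55 + 0.0935·34 + 1.0806·41 + 0.0994·89 + 0.0402·36 = 72.6697
  x_5 = 0.0386·93 + 0.1472·49 + 0.0470·55 + 0.0455·34 + 0.0553·41 + 1.0334·89 + 0.1055·36 = 112.9722
  x_6 = 0.0293·93 + 0.1065·49 + 0.1572·55 + 0.1501·34 + 0.0335·41 + 0.1163·89 + 1.1359·36 = 74.3042

L[0,0] = 1.1294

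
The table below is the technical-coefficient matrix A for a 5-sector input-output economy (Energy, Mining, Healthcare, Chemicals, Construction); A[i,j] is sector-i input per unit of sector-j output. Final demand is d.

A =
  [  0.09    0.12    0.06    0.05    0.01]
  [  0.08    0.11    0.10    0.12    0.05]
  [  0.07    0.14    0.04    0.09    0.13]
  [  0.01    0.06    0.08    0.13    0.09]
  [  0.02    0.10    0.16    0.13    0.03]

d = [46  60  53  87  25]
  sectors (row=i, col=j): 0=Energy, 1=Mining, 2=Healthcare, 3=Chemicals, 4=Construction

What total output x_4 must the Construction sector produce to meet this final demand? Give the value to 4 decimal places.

Form M = I − A:
  [  0.91   -0.12   -0.06   -0.05   -0.01]
  [ -0.08    0.89   -0.10   -0.12   -0.05]
  [ -0.07   -0.14    0.96   -0.09   -0.13]
  [ -0.01   -0.06   -0.08    0.87   -0.09]
  [ -0.02   -0.10   -0.16   -0.13    0.97]
Leontief inverse L = M⁻¹:
  [  1.1251    0.1806    0.1056    0.1072    0.0450]
  [  0.1221    1.1916    0.1661    0.2041    0.1039]
  [  0.1114    0.2229    1.1166    0.1794    0.1789]
  [  0.0377    0.1234    0.1383    1.2034    0.1369]
  [  0.0592    0.1799    0.2220    0.2141    1.0904]
Total output x = L · d:
  x_0 = 1.1251·46 + 0.1806·60 + 0.1056·53 + 0.1072·87 + 0.0450·25 = 78.6352
  x_1 = 0.1221·46 + 1.1916·60 + 0.1661·53 + 0.2041·87 + 0.1039·25 = 106.2642
  x_2 = 0.1114·46 + 0.2229·60 + 1.1166·53 + 0.1794·87 + 0.1789·25 = 97.7565
  x_3 = 0.0377·46 + 0.1234·60 + 0.1383·53 + 1.2034·87 + 0.1369·25 = 124.5841
  x_4 = 0.0592·46 + 0.1799·60 + 0.2220·53 + 0.2141·87 + 1.0904·25 = 71.1712

71.1712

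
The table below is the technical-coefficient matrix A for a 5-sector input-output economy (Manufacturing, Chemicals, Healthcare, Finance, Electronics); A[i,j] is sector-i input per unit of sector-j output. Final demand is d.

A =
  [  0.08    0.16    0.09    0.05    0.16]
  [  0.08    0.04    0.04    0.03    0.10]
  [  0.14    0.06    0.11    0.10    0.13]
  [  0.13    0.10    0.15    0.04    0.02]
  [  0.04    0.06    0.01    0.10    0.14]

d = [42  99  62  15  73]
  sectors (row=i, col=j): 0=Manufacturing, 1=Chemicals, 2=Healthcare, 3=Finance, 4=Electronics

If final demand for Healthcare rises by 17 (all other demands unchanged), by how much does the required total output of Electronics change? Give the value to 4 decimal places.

0.8618

Form M = I − A:
  [  0.92   -0.16   -0.09   -0.05   -0.16]
  [ -0.08    0.96   -0.04   -0.03   -0.10]
  [ -0.14   -0.06    0.89   -0.10   -0.13]
  [ -0.13   -0.10   -0.15    0.96   -0.02]
  [ -0.04   -0.06   -0.01   -0.10    0.86]
Leontief inverse L = M⁻¹:
  [  1.1569    0.2304    0.1490    0.1108    0.2671]
  [  0.1216    1.0833    0.0737    0.0647    0.1612]
  [  0.2264    0.1440    1.1834    0.1647    0.2416]
  [  0.2066    0.1688    0.2138    1.0920    0.1158]
  [  0.0889    0.1076    0.0507    0.1386    1.2027]
Total output x = L · d:
  x_0 = 1.1569·42 + 0.2304·99 + 0.1490·62 + 0.1108·15 + 0.2671·73 = 101.8012
  x_1 = 0.1216·42 + 1.0833·99 + 0.0737·62 + 0.0647·15 + 0.1612·73 = 129.6654
  x_2 = 0.2264·42 + 0.1440·99 + 1.1834·62 + 0.1647·15 + 0.2416·73 = 117.2389
  x_3 = 0.2066·42 + 0.1688·99 + 0.2138·62 + 1.0920·15 + 0.1158·73 = 63.4737
  x_4 = 0.0889·42 + 0.1076·99 + 0.0507·62 + 0.1386·15 + 1.2027·73 = 107.4090
Δx_4 = L[4,2] · Δd_2 = 0.0507 · 17 = 0.8618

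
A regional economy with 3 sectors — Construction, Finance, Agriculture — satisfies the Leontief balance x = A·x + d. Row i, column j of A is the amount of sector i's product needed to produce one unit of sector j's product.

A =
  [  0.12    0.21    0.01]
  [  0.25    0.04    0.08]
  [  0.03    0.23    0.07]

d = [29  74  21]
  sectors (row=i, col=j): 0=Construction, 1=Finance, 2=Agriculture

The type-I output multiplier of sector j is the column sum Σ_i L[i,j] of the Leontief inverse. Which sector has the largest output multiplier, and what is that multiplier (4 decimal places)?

Form M = I − A:
  [  0.88   -0.21   -0.01]
  [ -0.25    0.96   -0.08]
  [ -0.03   -0.23    0.93]
Leontief inverse L = M⁻¹:
  [  1.2157    0.2747    0.0367]
  [  0.3266    1.1374    0.1014]
  [  0.1200    0.2902    1.1015]
Total output x = L · d:
  x_0 = 1.2157·29 + 0.2747·74 + 0.0367·21 = 56.3541
  x_1 = 0.3266·29 + 1.1374·74 + 0.1014·21 = 95.7658
  x_2 = 0.1200·29 + 0.2902·74 + 1.1015·21 = 48.0825
Output multipliers (column sums of L):
  Construction: 1.6622
  Finance: 1.7023
  Agriculture: 1.2396

Finance (1.7023)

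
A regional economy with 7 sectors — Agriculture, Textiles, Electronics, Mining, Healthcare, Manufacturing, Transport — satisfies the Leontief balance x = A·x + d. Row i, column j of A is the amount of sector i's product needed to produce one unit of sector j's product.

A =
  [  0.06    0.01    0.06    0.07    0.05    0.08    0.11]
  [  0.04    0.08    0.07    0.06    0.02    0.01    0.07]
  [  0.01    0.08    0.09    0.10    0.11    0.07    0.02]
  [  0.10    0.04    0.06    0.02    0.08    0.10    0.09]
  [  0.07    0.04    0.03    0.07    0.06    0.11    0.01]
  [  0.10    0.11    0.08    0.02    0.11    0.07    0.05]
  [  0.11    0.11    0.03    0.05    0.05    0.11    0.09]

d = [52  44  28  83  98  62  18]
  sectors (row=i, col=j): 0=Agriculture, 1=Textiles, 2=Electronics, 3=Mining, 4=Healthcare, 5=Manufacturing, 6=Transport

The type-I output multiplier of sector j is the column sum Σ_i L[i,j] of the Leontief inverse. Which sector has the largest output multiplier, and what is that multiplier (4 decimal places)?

Form M = I − A:
  [  0.94   -0.01   -0.06   -0.07   -0.05   -0.08   -0.11]
  [ -0.04    0.92   -0.07   -0.06   -0.02   -0.01   -0.07]
  [ -0.01   -0.08    0.91   -0.10   -0.11   -0.07   -0.02]
  [ -0.10   -0.04   -0.06    0.98   -0.08   -0.10   -0.09]
  [ -0.07   -0.04   -0.03   -0.07    0.94   -0.11   -0.01]
  [ -0.10   -0.11   -0.08   -0.02   -0.11    0.93   -0.05]
  [ -0.11   -0.11   -0.03   -0.05   -0.05   -0.11    0.91]
Leontief inverse L = M⁻¹:
  [  1.1236    0.0691    0.1093    0.1150    0.1102    0.1505    0.1644]
  [  0.0834    1.1248    0.1094    0.0974    0.0623    0.0587    0.1125]
  [  0.0695    0.1389    1.1441    0.1489    0.1730    0.1382    0.0685]
  [  0.1661    0.1030    0.1144    1.0716    0.1438    0.1737    0.1476]
  [  0.1230    0.0875    0.0751    0.1075    1.1126    0.1669    0.0553]
  [  0.1647    0.1747    0.1394    0.0781    0.1751    1.1438    0.1089]
  [  0.1840    0.1805    0.0914    0.1048    0.1167    0.1868    1.1589]
Total output x = L · d:
  x_0 = 1.1236·52 + 0.0691·44 + 0.1093·28 + 0.1150·83 + 0.1102·98 + 0.1505·62 + 0.1644·18 = 97.1548
  x_1 = 0.0834·52 + 1.1248·44 + 0.1094·28 + 0.0974·83 + 0.0623·98 + 0.0587·62 + 0.1125·18 = 76.7419
  x_2 = 0.0695·52 + 0.1389·44 + 1.1441·28 + 0.1489·83 + 0.1730·98 + 0.1382·62 + 0.0685·18 = 80.8742
  x_3 = 0.1661·52 + 0.1030·44 + 0.1144·28 + 1.0716·83 + 0.1438·98 + 0.1737·62 + 0.1476·18 = 132.8316
  x_4 = 0.1230·52 + 0.0875·44 + 0.0751·28 + 0.1075·83 + 1.1126·98 + 0.1669·62 + 0.0553·18 = 141.6538
  x_5 = 0.1647·52 + 0.1747·44 + 0.1394·28 + 0.0781·83 + 0.1751·98 + 1.1438·62 + 0.1089·18 = 116.6646
  x_6 = 0.1840·52 + 0.1805·44 + 0.0914·28 + 0.1048·83 + 0.1167·98 + 0.1868·62 + 1.1589·18 = 72.6508
Output multipliers (column sums of L):
  Agriculture: 1.9143
  Textiles: 1.8785
  Electronics: 1.7830
  Mining: 1.7232
  Healthcare: 1.8937
  Manufacturing: 2.0184
  Transport: 1.8161

Manufacturing (2.0184)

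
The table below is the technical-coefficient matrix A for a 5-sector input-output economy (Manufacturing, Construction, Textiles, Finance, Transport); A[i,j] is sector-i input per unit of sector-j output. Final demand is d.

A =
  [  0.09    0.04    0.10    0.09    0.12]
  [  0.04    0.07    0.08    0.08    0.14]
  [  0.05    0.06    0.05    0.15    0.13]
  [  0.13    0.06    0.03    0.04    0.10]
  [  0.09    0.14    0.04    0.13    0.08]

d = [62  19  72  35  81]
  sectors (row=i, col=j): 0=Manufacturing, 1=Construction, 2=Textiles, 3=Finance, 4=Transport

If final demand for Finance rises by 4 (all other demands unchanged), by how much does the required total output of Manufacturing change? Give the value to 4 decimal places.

0.6675

Form M = I − A:
  [  0.91   -0.04   -0.10   -0.09   -0.12]
  [ -0.04    0.93   -0.08   -0.08   -0.14]
  [ -0.05   -0.06    0.95   -0.15   -0.13]
  [ -0.13   -0.06   -0.03    0.96   -0.10]
  [ -0.09   -0.14   -0.04   -0.13    0.92]
Leontief inverse L = M⁻¹:
  [  1.1553    0.1005    0.1440    0.1669    0.2045]
  [  0.0995    1.1299    0.1196    0.1517    0.2183]
  [  0.1177    0.1216    1.0912    0.2204    0.2120]
  [  0.1829    0.1091    0.0704    1.1020    0.1702]
  [  0.1591    0.2025    0.0897    0.2047    1.1734]
Total output x = L · d:
  x_0 = 1.1553·62 + 0.1005·19 + 0.1440·72 + 0.1669·35 + 0.2045·81 = 106.3045
  x_1 = 0.0995·62 + 1.1299·19 + 0.1196·72 + 0.1517·35 + 0.2183·81 = 59.2447
  x_2 = 0.1177·62 + 0.1216·19 + 1.0912·72 + 0.2204·35 + 0.2120·81 = 113.0584
  x_3 = 0.1829·62 + 0.1091·19 + 0.0704·72 + 1.1020·35 + 0.1702·81 = 70.8379
  x_4 = 0.1591·62 + 0.2025·19 + 0.0897·72 + 0.2047·35 + 1.1734·81 = 122.3836
Δx_0 = L[0,3] · Δd_3 = 0.1669 · 4 = 0.6675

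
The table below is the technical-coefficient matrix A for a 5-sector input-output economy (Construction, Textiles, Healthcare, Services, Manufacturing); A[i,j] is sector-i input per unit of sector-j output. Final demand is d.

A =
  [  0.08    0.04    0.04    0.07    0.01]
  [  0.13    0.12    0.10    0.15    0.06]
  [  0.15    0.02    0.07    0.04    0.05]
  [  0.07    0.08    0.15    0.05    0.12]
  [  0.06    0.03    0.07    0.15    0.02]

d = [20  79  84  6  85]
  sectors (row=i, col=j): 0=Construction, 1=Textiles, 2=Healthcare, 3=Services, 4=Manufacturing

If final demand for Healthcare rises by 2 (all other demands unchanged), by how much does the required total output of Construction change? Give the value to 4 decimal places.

0.1466

Form M = I − A:
  [  0.92   -0.04   -0.04   -0.07   -0.01]
  [ -0.13    0.88   -0.10   -0.15   -0.06]
  [ -0.15   -0.02    0.93   -0.04   -0.05]
  [ -0.07   -0.08   -0.15    0.95   -0.12]
  [ -0.06   -0.03   -0.07   -0.15    0.98]
Leontief inverse L = M⁻¹:
  [  1.1174    0.0626    0.0733    0.1002    0.0313]
  [  0.2200    1.1749    0.1808    0.2269    0.1112]
  [  0.1972    0.0437    1.1066    0.0792    0.0708]
  [  0.1461    0.1182    0.2107    1.1156    0.1561]
  [  0.1116    0.0610    0.1213    0.1895    1.0547]
Total output x = L · d:
  x_0 = 1.1174·20 + 0.0626·79 + 0.0733·84 + 0.1002·6 + 0.0313·85 = 36.7137
  x_1 = 0.2200·20 + 1.1749·79 + 0.1808·84 + 0.2269·6 + 0.1112·85 = 123.2115
  x_2 = 0.1972·20 + 0.0437·79 + 1.1066·84 + 0.0792·6 + 0.0708·85 = 106.8485
  x_3 = 0.1461·20 + 0.1182·79 + 0.2107·84 + 1.1156·6 + 0.1561·85 = 49.9129
  x_4 = 0.1116·20 + 0.0610·79 + 0.1213·84 + 0.1895·6 + 1.0547·85 = 108.0260
Δx_0 = L[0,2] · Δd_2 = 0.0733 · 2 = 0.1466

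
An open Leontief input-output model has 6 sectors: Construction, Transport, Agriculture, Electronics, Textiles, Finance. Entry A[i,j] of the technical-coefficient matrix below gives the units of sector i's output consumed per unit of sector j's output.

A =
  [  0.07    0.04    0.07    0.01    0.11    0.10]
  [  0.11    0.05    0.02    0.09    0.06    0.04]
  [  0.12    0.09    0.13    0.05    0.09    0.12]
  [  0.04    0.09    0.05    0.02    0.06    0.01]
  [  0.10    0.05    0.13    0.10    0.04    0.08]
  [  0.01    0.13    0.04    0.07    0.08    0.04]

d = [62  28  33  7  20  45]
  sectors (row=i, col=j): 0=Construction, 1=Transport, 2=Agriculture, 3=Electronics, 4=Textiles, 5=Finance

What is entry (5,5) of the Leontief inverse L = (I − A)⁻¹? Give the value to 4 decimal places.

L[5,5] = 1.0770

Form M = I − A:
  [  0.93   -0.04   -0.07   -0.01   -0.11   -0.10]
  [ -0.11    0.95   -0.02   -0.09   -0.06   -0.04]
  [ -0.12   -0.09    0.87   -0.05   -0.09   -0.12]
  [ -0.04   -0.09   -0.05    0.98   -0.06   -0.01]
  [ -0.10   -0.05   -0.13   -0.10    0.96   -0.08]
  [ -0.01   -0.13   -0.04   -0.07   -0.08    0.96]
Leontief inverse L = M⁻¹:
  [  1.1241    0.0937    0.1269    0.0539    0.1625    0.1510]
  [  0.1551    1.0933    0.0642    0.1218    0.1064    0.0799]
  [  0.2013    0.1692    1.2103    0.1106    0.1702    0.1946]
  [  0.0812    0.1218    0.0857    1.0495    0.0941    0.0430]
  [  0.1660    0.1169    0.1963    0.1455    1.1072    0.1405]
  [  0.0609    0.1747    0.0830    0.1103    0.1223    1.0770]
Total output x = L · d:
  x_0 = 1.1241·62 + 0.0937·28 + 0.1269·33 + 0.0539·7 + 0.1625·20 + 0.1510·45 = 86.9298
  x_1 = 0.1551·62 + 1.0933·28 + 0.0642·33 + 0.1218·7 + 0.1064·20 + 0.0799·45 = 48.9247
  x_2 = 0.2013·62 + 0.1692·28 + 1.2103·33 + 0.1106·7 + 0.1702·20 + 0.1946·45 = 70.0971
  x_3 = 0.0812·62 + 0.1218·28 + 0.0857·33 + 1.0495·7 + 0.0941·20 + 0.0430·45 = 22.4363
  x_4 = 0.1660·62 + 0.1169·28 + 0.1963·33 + 0.1455·7 + 1.1072·20 + 0.1405·45 = 49.5236
  x_5 = 0.0609·62 + 0.1747·28 + 0.0830·33 + 0.1103·7 + 0.1223·20 + 1.0770·45 = 63.0894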